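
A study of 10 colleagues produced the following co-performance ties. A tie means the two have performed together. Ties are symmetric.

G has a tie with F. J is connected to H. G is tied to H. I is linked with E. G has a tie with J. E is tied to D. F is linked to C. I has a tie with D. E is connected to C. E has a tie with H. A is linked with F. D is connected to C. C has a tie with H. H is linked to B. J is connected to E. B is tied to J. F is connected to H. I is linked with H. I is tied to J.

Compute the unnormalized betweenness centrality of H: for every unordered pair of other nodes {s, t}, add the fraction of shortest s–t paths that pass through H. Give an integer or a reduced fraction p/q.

Pairs whose geodesics pass through H — I–G: 1/2; I–F: 1; I–C: 1/3; I–B: 1/2; I–A: 1; G–E: 1/2; G–D: 3/6; G–C: 1/2; G–B: 1/2; F–J: 1/2; F–E: 1/2; F–B: 1; J–C: 1/2; J–A: 1/2 … (+5 more pairs).
All other pairs contribute 0.
Summing the contributions gives betweenness(H) = 179/15.

179/15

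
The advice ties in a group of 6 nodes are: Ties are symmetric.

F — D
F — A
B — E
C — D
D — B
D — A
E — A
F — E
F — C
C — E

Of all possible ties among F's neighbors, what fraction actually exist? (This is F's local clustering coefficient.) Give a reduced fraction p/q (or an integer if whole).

2/3

F's neighbors: A, C, D, and E (k = 4).
Possible neighbor pairs: C(4,2) = 6. Edges among them: A–D, A–E, C–D, C–E → e = 4.
Clustering(F) = 4/6 = 2/3.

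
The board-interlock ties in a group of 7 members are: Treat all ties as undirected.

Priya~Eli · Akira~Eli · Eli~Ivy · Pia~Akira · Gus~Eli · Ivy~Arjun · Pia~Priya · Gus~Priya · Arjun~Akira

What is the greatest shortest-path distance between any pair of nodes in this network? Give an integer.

3

Eccentricity of each node (its greatest distance to any other): Akira:2, Arjun:3, Eli:2, Gus:3, Ivy:3, Pia:3, Priya:3.
The maximum eccentricity is 3, realized for instance by the pair Arjun–Priya via Arjun – Akira – Pia – Priya. So the diameter is 3.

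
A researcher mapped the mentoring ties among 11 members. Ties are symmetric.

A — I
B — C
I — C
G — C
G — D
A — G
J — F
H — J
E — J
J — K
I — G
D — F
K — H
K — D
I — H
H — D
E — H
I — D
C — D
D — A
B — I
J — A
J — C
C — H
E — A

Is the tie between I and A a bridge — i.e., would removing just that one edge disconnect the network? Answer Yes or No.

No

Even without that edge, I still reaches A via I – G – A, so the network stays connected. Not a bridge.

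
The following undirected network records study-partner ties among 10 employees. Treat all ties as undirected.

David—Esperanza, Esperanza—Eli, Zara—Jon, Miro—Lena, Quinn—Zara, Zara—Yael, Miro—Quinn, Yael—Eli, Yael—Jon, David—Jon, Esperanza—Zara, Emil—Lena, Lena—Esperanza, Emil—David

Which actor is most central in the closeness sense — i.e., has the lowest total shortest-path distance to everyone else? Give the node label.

Farness (sum of distances to all others) for each node — David:17, Eli:19, Emil:20, Esperanza:14, Jon:17, Lena:17, Miro:20, Quinn:19, Yael:18, Zara:15.
The smallest farness is 14, for Esperanza, so Esperanza has the highest closeness.

Esperanza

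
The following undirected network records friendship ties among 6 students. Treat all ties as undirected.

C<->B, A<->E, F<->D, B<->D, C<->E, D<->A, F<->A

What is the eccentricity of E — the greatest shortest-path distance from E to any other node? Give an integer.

2

Distances from E: A:1, B:2, C:1, D:2, F:2.
The largest is 2 (to B, D, and F), so the eccentricity of E is 2.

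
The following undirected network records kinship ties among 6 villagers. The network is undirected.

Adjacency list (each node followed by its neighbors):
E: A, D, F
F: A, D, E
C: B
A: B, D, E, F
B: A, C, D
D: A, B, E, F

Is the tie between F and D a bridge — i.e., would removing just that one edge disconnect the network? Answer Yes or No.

No

Even without that edge, F still reaches D via F – A – D, so the network stays connected. Not a bridge.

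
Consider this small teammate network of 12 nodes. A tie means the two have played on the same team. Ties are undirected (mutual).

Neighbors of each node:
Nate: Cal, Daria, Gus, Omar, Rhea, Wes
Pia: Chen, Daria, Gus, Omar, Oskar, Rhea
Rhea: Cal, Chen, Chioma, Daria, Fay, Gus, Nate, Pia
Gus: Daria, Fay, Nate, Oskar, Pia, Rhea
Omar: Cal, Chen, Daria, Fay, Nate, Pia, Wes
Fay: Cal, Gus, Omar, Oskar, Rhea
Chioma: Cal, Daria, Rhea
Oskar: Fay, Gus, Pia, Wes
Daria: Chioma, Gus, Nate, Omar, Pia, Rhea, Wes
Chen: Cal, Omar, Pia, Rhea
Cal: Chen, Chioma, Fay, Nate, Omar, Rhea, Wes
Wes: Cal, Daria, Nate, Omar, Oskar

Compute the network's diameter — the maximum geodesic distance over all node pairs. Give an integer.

3

Eccentricity of each node (its greatest distance to any other): Cal:2, Chen:2, Chioma:3, Daria:2, Fay:2, Gus:2, Nate:2, Omar:2, Oskar:3, Pia:2, Rhea:2, Wes:2.
The maximum eccentricity is 3, realized for instance by the pair Oskar–Chioma via Oskar – Fay – Rhea – Chioma. So the diameter is 3.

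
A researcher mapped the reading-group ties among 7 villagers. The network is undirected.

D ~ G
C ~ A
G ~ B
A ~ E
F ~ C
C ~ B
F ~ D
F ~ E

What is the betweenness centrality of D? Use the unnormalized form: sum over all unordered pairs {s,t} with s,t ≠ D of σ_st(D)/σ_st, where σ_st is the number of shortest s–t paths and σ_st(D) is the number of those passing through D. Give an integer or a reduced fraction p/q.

2

Pairs whose geodesics pass through D — F–G: 1; G–E: 1.
All other pairs contribute 0.
Summing the contributions gives betweenness(D) = 2.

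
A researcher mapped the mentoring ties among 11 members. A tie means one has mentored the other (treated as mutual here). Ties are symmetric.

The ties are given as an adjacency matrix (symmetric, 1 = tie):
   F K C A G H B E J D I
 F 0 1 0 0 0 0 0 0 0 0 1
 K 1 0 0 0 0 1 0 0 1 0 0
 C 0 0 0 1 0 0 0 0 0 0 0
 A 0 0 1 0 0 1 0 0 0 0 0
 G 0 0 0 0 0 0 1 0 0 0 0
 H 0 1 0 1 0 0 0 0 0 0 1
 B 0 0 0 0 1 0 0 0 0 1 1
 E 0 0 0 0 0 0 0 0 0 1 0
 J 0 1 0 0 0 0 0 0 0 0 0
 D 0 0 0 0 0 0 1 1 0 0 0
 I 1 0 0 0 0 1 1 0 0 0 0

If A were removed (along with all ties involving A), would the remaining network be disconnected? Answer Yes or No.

Yes

Removing A leaves {B, D, E, F, G, H, I, J, and K} with no path to {C}, so the network splits into 2 components. A is a cut vertex.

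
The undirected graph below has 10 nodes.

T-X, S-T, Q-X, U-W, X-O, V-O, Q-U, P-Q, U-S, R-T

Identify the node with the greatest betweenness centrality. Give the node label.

X

Unnormalized betweenness of each node: O:8, P:0, Q:14, R:0, S:4, T:11, U:10, V:0, W:0, X:18.
X has the largest value, 18, making it the main broker — the node through which the most shortest paths run.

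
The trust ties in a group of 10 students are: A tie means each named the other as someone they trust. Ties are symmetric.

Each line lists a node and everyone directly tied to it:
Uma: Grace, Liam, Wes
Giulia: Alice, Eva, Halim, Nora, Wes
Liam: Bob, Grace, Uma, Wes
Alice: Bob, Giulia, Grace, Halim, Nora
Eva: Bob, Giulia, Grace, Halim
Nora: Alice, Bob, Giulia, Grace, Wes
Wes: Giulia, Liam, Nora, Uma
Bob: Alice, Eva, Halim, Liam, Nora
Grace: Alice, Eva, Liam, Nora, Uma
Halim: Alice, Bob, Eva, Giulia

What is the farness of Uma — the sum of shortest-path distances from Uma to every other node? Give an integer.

16

Distances from Uma: Alice:2, Bob:2, Eva:2, Giulia:2, Grace:1, Halim:3, Liam:1, Nora:2, Wes:1.
Sum = 2 + 2 + 2 + 2 + 1 + 3 + 1 + 2 + 1 = 16.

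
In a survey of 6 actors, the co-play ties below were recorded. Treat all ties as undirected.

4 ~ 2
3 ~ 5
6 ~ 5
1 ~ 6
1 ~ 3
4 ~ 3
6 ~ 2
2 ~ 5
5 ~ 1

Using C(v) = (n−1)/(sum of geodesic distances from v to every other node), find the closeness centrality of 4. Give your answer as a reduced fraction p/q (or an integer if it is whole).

Distances from 4: 1:2, 2:1, 3:1, 5:2, 6:2. Sum = 8.
n = 6, so closeness = 5/8.

5/8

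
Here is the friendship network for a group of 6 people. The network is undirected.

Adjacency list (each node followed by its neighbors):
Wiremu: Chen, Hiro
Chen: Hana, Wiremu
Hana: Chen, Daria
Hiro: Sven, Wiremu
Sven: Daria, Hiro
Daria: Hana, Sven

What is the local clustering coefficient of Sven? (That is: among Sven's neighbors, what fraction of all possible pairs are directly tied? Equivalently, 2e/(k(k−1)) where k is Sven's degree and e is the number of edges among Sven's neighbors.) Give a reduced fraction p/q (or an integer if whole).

0

Sven's neighbors: Daria and Hiro (k = 2).
Possible neighbor pairs: C(2,2) = 1. Edges among them: none → e = 0.
Clustering(Sven) = 0/1.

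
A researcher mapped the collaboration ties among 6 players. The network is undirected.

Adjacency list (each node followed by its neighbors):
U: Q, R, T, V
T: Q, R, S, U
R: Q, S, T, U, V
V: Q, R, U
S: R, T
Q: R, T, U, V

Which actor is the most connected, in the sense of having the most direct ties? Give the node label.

Degrees — Q:4, R:5, S:2, T:4, U:4, V:3.
The maximum is 5, attained only by R.

R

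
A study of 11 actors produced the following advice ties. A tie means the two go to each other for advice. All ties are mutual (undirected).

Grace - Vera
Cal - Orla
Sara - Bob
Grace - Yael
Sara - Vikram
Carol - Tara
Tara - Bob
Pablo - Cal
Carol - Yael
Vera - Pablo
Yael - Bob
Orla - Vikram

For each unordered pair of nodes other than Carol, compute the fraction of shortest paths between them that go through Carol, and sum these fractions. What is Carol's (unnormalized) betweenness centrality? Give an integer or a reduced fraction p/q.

Pairs whose geodesics pass through Carol — Tara–Pablo: 1/2; Tara–Vera: 1/2; Tara–Grace: 1/2; Tara–Yael: 1/2.
All other pairs contribute 0.
Summing the contributions gives betweenness(Carol) = 2.

2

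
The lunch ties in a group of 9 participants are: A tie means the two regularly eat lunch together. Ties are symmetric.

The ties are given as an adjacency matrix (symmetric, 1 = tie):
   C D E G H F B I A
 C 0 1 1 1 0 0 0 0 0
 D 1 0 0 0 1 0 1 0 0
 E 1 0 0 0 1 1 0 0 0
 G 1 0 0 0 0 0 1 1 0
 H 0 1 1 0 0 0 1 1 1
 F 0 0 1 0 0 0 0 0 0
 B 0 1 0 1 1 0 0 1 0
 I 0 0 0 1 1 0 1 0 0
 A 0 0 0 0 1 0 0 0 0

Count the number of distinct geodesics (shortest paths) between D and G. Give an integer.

2

The shortest distance is 2. The length-2 paths are: D–C–G; D–B–G.
That gives 2 distinct shortest paths.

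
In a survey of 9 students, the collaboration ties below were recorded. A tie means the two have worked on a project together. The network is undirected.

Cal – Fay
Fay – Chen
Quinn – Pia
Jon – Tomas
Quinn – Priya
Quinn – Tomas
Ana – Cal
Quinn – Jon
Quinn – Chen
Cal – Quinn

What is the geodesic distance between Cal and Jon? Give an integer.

2

One shortest route is Cal – Quinn – Jon, which uses 2 edges, and Cal and Jon are not directly tied, so nothing shorter exists. So d(Cal,Jon) = 2.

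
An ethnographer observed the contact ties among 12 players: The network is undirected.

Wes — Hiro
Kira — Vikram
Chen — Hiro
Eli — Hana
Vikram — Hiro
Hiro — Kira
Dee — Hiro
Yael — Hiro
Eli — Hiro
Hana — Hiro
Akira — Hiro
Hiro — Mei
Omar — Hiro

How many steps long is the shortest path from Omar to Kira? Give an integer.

One shortest route is Omar – Hiro – Kira, which uses 2 edges, and Omar and Kira are not directly tied, so nothing shorter exists. So d(Omar,Kira) = 2.

2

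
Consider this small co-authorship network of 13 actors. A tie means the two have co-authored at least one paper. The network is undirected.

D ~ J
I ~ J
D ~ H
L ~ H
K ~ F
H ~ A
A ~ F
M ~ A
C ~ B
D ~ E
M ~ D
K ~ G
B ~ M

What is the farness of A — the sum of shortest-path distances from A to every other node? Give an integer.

27

Distances from A: B:2, C:3, D:2, E:3, F:1, G:3, H:1, I:4, J:3, K:2, L:2, M:1.
Sum = 2 + 3 + 2 + 3 + 1 + 3 + 1 + 4 + 3 + 2 + 2 + 1 = 27.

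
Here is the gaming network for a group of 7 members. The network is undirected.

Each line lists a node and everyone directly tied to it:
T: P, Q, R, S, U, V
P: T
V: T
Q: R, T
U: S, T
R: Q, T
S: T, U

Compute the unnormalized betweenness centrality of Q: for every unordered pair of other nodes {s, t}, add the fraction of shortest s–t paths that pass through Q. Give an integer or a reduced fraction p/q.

0

No shortest path between any pair of other nodes passes through Q.
Summing the contributions gives betweenness(Q) = 0.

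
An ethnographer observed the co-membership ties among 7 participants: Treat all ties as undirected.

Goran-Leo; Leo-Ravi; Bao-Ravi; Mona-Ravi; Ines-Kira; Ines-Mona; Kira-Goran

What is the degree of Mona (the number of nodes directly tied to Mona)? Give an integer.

2

Mona is directly tied to Ines and Ravi. That is 2 neighbors, so the degree of Mona is 2.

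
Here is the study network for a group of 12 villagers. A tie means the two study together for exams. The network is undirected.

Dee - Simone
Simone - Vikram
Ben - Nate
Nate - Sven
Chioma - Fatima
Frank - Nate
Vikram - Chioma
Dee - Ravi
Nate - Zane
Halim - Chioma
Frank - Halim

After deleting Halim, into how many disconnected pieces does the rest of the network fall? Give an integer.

Without Halim, the remaining ties split the others into: {Ben, Frank, Nate, Sven, Zane}; {Chioma, Dee, Fatima, Ravi, Simone, Vikram}.
That's 2 separate components.

2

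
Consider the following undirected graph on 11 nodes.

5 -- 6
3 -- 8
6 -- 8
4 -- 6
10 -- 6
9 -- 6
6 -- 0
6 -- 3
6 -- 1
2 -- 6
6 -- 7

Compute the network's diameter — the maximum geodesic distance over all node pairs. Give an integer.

Eccentricity of each node (its greatest distance to any other): 0:2, 1:2, 2:2, 3:2, 4:2, 5:2, 6:1, 7:2, 8:2, 9:2, 10:2.
The maximum eccentricity is 2, realized for instance by the pair 5–2 via 5 – 6 – 2. So the diameter is 2.

2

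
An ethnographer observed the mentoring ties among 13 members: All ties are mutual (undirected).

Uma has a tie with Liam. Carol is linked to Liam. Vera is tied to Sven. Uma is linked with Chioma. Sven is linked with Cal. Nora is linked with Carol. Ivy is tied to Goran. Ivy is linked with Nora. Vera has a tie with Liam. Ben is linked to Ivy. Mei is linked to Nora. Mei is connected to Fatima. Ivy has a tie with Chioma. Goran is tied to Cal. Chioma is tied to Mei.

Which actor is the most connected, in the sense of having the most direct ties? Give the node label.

Ivy

Degrees — Ben:1, Cal:2, Carol:2, Chioma:3, Fatima:1, Goran:2, Ivy:4, Liam:3, Mei:3, Nora:3, Sven:2, Uma:2, Vera:2.
The maximum is 4, attained only by Ivy.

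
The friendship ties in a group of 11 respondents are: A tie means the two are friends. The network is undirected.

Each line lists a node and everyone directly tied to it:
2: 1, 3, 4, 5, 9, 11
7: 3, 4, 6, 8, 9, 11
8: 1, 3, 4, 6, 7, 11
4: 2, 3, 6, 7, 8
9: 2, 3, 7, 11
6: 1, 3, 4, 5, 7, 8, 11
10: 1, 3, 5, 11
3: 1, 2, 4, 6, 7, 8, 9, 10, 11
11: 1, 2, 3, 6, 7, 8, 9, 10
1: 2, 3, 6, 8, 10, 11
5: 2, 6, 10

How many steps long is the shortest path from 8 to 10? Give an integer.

2

One shortest route is 8 – 1 – 10, which uses 2 edges, and 8 and 10 are not directly tied, so nothing shorter exists. So d(8,10) = 2.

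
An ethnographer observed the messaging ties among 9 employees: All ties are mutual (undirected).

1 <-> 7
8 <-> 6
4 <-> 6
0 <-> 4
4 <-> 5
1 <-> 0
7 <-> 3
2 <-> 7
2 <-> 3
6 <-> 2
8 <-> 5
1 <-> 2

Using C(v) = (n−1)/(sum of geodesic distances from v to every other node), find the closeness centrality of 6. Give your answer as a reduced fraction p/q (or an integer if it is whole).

8/13

Distances from 6: 0:2, 1:2, 2:1, 3:2, 4:1, 5:2, 7:2, 8:1. Sum = 13.
n = 9, so closeness = 8/13.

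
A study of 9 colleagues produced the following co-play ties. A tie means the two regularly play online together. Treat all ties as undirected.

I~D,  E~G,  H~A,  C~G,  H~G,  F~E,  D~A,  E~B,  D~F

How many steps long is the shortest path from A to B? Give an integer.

One shortest route is A – D – F – E – B, which uses 4 edges, and at distance 3 from A we only reach {C, E}, which does not include B. So d(A,B) = 4.

4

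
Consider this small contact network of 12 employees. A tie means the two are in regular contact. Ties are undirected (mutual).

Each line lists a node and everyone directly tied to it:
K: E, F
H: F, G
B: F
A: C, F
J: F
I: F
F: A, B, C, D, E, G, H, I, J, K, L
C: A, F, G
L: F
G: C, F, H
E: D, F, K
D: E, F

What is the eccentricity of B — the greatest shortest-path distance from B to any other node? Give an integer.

Distances from B: A:2, C:2, D:2, E:2, F:1, G:2, H:2, I:2, J:2, K:2, L:2.
The largest is 2 (to D, G, C, J, E, H, I, L, K, and A), so the eccentricity of B is 2.

2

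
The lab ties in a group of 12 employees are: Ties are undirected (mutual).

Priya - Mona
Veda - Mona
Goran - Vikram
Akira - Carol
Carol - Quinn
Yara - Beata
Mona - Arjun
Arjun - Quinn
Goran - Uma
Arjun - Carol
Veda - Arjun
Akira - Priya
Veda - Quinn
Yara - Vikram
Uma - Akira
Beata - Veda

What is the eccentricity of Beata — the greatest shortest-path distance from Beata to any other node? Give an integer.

4

Distances from Beata: Akira:4, Arjun:2, Carol:3, Goran:3, Mona:2, Priya:3, Quinn:2, Uma:4, Veda:1, Vikram:2, Yara:1.
The largest is 4 (to Akira and Uma), so the eccentricity of Beata is 4.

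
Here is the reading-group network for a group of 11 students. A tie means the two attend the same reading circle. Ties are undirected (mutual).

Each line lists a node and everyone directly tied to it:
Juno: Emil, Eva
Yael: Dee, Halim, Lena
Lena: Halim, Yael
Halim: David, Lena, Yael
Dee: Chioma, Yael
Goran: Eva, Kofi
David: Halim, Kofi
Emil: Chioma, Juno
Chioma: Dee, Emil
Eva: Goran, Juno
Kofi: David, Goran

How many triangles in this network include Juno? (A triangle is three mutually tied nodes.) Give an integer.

Juno's neighbors are Emil and Eva, but none of them are tied to each other, so no triangle contains Juno.

0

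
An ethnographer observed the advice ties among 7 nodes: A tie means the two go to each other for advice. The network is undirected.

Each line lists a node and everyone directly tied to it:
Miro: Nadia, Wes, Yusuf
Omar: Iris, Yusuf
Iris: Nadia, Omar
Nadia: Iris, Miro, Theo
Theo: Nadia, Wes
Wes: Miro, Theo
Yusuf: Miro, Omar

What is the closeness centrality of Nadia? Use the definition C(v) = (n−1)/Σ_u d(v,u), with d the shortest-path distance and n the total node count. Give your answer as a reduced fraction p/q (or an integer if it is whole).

2/3

Distances from Nadia: Iris:1, Miro:1, Omar:2, Theo:1, Wes:2, Yusuf:2. Sum = 9.
n = 7, so closeness = 6/9 = 2/3.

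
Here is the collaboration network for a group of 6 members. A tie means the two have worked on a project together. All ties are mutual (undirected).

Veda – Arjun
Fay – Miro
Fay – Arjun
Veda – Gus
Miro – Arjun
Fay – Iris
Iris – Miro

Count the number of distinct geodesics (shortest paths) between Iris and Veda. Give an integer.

The shortest distance is 3. The length-3 paths are: Iris–Miro–Arjun–Veda; Iris–Fay–Arjun–Veda.
That gives 2 distinct shortest paths.

2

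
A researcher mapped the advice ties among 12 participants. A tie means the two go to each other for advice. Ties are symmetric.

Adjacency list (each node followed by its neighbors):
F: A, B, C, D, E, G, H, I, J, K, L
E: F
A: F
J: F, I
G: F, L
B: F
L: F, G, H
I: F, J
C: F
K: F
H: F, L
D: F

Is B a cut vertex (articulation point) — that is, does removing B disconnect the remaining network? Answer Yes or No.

Even without B, every remaining node can still reach every other (the residual graph is connected), so B is not a cut vertex.

No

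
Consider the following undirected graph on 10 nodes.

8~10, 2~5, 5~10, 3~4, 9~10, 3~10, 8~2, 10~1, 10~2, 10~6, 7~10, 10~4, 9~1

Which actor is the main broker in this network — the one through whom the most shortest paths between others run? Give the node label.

Unnormalized betweenness of each node: 1:0, 2:1/2, 3:0, 4:0, 5:0, 6:0, 7:0, 8:0, 9:0, 10:63/2.
10 has the largest value, 63/2, making it the main broker — the node through which the most shortest paths run.

10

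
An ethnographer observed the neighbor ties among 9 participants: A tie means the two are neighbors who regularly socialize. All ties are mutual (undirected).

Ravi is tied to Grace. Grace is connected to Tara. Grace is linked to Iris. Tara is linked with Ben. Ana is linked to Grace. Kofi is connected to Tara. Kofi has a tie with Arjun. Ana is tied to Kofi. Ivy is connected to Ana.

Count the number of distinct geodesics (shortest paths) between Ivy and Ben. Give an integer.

2

The shortest distance is 4. The length-4 paths are: Ivy–Ana–Grace–Tara–Ben; Ivy–Ana–Kofi–Tara–Ben.
That gives 2 distinct shortest paths.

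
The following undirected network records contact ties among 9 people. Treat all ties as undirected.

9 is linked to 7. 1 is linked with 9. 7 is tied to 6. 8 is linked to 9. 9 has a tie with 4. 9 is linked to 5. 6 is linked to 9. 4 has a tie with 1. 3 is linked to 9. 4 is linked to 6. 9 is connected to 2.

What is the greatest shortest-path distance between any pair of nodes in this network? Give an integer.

2

Eccentricity of each node (its greatest distance to any other): 1:2, 2:2, 3:2, 4:2, 5:2, 6:2, 7:2, 8:2, 9:1.
The maximum eccentricity is 2, realized for instance by the pair 8–5 via 8 – 9 – 5. So the diameter is 2.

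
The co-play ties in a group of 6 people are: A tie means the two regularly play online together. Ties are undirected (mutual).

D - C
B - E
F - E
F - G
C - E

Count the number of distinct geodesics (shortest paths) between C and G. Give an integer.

The shortest distance is 3, and the only length-3 path is C–E–F–G. So there is exactly 1 shortest path.

1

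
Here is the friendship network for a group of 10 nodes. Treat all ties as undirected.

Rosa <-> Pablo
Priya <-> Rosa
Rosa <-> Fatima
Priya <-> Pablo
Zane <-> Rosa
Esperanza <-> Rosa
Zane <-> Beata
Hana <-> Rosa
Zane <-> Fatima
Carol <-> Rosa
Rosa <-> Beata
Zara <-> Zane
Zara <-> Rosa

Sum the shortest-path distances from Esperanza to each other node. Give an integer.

17

Distances from Esperanza: Beata:2, Carol:2, Fatima:2, Hana:2, Pablo:2, Priya:2, Rosa:1, Zane:2, Zara:2.
Sum = 2 + 2 + 2 + 2 + 2 + 2 + 1 + 2 + 2 = 17.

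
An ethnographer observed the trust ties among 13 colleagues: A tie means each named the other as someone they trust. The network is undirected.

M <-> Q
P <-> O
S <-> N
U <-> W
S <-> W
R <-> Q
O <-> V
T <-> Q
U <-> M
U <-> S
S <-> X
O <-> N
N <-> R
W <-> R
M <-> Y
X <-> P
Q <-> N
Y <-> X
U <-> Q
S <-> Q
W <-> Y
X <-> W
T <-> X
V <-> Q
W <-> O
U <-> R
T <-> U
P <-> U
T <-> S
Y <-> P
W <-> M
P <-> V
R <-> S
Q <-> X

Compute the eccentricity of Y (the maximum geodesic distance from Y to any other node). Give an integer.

Distances from Y: M:1, N:3, O:2, P:1, Q:2, R:2, S:2, T:2, U:2, V:2, W:1, X:1.
The largest is 3 (to N), so the eccentricity of Y is 3.

3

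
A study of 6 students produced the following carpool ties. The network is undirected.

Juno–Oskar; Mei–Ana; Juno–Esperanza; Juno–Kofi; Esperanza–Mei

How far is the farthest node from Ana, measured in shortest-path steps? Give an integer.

4

Distances from Ana: Esperanza:2, Juno:3, Kofi:4, Mei:1, Oskar:4.
The largest is 4 (to Kofi and Oskar), so the eccentricity of Ana is 4.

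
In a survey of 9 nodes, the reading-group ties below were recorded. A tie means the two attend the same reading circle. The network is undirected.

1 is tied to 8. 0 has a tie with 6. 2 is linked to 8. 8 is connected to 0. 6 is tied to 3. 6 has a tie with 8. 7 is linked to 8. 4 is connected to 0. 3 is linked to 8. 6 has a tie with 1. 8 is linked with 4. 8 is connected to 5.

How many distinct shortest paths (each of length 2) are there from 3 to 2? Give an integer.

The shortest distance is 2, and the only length-2 path is 3–8–2. So there is exactly 1 shortest path.

1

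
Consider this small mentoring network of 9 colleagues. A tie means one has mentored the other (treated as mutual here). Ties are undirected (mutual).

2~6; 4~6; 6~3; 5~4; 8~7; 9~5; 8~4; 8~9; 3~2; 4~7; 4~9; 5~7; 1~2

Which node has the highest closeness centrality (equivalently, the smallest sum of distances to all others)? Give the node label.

Farness (sum of distances to all others) for each node — 1:24, 2:17, 3:18, 4:12, 5:17, 6:13, 7:17, 8:17, 9:17.
The smallest farness is 12, for 4, so 4 has the highest closeness.

4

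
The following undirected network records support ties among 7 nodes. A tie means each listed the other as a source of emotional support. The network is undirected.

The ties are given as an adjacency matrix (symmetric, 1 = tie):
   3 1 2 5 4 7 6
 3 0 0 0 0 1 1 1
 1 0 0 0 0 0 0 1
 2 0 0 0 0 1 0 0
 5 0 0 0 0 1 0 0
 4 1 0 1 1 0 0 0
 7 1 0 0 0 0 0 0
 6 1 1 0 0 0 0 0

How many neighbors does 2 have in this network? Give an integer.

1

2 is directly tied to 4. That is 1 neighbor, so the degree of 2 is 1.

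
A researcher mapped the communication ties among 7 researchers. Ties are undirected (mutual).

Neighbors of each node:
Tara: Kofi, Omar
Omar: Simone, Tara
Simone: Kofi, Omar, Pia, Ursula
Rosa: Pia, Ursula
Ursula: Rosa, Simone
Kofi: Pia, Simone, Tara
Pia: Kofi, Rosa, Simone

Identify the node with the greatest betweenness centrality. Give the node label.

Simone

Unnormalized betweenness of each node: Kofi:3, Omar:1, Pia:3, Rosa:1/2, Simone:6, Tara:1/2, Ursula:1.
Simone has the largest value, 6, making it the main broker — the node through which the most shortest paths run.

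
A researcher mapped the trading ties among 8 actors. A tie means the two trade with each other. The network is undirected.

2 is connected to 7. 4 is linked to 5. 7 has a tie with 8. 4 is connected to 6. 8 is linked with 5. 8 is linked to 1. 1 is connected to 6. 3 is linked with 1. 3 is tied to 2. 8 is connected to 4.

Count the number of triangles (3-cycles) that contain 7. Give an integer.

7's neighbors are 2 and 8, but none of them are tied to each other, so no triangle contains 7.

0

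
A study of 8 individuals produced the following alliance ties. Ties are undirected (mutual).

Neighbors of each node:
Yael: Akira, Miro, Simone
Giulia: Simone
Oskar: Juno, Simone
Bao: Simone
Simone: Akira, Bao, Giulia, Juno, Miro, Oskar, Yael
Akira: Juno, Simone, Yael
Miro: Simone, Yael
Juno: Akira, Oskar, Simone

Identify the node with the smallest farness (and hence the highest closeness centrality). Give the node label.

Farness (sum of distances to all others) for each node — Akira:11, Bao:13, Giulia:13, Juno:11, Miro:12, Oskar:12, Simone:7, Yael:11.
The smallest farness is 7, for Simone, so Simone has the highest closeness.

Simone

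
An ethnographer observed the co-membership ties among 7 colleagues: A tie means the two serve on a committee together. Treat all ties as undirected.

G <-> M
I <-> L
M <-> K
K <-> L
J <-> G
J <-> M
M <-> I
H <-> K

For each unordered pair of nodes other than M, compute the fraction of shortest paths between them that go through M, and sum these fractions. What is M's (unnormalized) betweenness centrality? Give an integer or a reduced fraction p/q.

Pairs whose geodesics pass through M — I–K: 1/2; I–H: 1/2; I–J: 1; I–G: 1; L–J: 2/2; L–G: 2/2; K–J: 1; K–G: 1; H–J: 1; H–G: 1.
All other pairs contribute 0.
Summing the contributions gives betweenness(M) = 9.

9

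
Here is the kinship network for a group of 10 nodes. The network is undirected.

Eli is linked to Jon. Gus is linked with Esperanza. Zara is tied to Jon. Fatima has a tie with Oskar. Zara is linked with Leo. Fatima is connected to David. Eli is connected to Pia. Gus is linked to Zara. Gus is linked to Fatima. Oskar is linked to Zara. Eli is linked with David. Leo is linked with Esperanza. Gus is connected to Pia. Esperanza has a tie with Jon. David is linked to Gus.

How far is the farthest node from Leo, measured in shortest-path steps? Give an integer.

3

Distances from Leo: David:3, Eli:3, Esperanza:1, Fatima:3, Gus:2, Jon:2, Oskar:2, Pia:3, Zara:1.
The largest is 3 (to Eli, Fatima, Pia, and David), so the eccentricity of Leo is 3.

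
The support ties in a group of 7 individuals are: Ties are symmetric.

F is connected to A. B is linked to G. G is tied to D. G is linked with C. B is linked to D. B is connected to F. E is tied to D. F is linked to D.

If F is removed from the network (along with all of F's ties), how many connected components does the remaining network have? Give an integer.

Without F, the remaining ties split the others into: {B, C, D, E, G}; {A}.
That's 2 separate components.

2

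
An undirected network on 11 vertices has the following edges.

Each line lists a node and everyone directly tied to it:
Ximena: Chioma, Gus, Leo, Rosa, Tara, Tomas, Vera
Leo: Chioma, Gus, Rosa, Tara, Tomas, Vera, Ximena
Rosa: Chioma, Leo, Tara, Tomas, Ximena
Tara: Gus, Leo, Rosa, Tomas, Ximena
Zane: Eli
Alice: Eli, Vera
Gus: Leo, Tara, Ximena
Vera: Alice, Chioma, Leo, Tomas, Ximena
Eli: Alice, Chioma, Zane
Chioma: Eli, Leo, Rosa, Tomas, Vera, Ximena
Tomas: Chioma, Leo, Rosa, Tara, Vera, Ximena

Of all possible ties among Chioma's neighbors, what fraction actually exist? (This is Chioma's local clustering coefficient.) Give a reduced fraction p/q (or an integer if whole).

Chioma's neighbors: Eli, Leo, Rosa, Tomas, Vera, and Ximena (k = 6).
Possible neighbor pairs: C(6,2) = 15. Edges among them: Leo–Rosa, Leo–Tomas, Leo–Vera, Leo–Ximena, Rosa–Tomas, Rosa–Ximena, Tomas–Vera, Tomas–Ximena, Vera–Ximena → e = 9.
Clustering(Chioma) = 9/15 = 3/5.

3/5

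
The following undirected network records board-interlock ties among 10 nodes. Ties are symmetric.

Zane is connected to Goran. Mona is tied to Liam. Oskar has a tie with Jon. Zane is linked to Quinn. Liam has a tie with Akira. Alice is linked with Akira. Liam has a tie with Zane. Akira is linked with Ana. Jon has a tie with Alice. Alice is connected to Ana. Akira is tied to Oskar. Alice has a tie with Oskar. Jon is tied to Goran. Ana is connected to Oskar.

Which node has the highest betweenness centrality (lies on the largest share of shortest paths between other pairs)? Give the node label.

Unnormalized betweenness of each node: Akira:34/3, Alice:5/2, Ana:0, Goran:14/3, Jon:17/3, Liam:43/3, Mona:0, Oskar:5/2, Quinn:0, Zane:11.
Liam has the largest value, 43/3, making it the main broker — the node through which the most shortest paths run.

Liam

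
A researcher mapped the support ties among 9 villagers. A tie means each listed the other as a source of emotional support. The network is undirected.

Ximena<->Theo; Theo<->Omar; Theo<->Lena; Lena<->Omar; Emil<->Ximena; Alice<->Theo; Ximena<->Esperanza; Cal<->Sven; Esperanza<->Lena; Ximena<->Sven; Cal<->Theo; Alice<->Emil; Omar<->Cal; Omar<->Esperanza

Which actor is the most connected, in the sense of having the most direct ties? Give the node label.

Theo

Degrees — Alice:2, Cal:3, Emil:2, Esperanza:3, Lena:3, Omar:4, Sven:2, Theo:5, Ximena:4.
The maximum is 5, attained only by Theo.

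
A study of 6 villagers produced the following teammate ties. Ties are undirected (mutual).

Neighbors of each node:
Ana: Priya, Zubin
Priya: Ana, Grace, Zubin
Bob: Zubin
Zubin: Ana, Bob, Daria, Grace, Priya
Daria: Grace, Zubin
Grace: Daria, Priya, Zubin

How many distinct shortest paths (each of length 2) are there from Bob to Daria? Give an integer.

The shortest distance is 2, and the only length-2 path is Bob–Zubin–Daria. So there is exactly 1 shortest path.

1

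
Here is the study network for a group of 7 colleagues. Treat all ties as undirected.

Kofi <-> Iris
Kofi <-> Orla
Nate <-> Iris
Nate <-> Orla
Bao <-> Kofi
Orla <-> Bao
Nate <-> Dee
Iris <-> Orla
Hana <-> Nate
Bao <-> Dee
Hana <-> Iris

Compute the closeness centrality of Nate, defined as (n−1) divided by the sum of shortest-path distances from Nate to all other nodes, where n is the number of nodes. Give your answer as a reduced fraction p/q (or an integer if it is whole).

Distances from Nate: Bao:2, Dee:1, Hana:1, Iris:1, Kofi:2, Orla:1. Sum = 8.
n = 7, so closeness = 6/8 = 3/4.

3/4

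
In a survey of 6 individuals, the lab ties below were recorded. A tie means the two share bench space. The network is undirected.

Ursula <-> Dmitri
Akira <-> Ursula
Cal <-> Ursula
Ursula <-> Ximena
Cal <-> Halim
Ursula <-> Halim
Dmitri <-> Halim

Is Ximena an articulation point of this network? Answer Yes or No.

No

Even without Ximena, every remaining node can still reach every other (the residual graph is connected), so Ximena is not a cut vertex.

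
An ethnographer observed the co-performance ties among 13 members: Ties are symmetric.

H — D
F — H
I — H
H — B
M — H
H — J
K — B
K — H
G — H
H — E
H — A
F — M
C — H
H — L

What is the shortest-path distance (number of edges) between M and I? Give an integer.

2

One shortest route is M – H – I, which uses 2 edges, and M and I are not directly tied, so nothing shorter exists. So d(M,I) = 2.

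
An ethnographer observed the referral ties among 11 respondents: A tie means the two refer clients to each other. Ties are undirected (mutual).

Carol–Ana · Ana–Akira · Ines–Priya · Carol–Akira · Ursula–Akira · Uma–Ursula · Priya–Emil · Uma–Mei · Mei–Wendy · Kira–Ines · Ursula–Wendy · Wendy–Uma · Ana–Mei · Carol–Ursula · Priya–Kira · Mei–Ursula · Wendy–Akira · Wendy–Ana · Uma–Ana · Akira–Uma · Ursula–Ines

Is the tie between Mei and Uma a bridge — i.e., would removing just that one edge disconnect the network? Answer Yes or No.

No

Even without that edge, Mei still reaches Uma via Mei – Ursula – Uma, so the network stays connected. Not a bridge.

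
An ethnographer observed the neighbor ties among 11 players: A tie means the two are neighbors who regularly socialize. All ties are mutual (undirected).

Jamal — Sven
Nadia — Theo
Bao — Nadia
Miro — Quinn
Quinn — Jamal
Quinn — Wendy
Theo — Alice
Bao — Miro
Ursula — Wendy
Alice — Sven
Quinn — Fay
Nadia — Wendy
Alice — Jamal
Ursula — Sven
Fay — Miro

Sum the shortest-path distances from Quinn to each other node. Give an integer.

Distances from Quinn: Alice:2, Bao:2, Fay:1, Jamal:1, Miro:1, Nadia:2, Sven:2, Theo:3, Ursula:2, Wendy:1.
Sum = 2 + 2 + 1 + 1 + 1 + 2 + 2 + 3 + 2 + 1 = 17.

17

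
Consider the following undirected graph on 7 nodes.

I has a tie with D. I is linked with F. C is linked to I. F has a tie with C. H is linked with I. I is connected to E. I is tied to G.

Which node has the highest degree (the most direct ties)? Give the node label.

Degrees — C:2, D:1, E:1, F:2, G:1, H:1, I:6.
The maximum is 6, attained only by I.

I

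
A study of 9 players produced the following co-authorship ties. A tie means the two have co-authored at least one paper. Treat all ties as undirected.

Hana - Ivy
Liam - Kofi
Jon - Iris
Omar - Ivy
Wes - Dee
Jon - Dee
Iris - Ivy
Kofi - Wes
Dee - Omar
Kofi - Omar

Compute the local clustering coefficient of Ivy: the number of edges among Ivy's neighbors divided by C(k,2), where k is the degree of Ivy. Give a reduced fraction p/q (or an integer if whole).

0

Ivy's neighbors: Hana, Iris, and Omar (k = 3).
Possible neighbor pairs: C(3,2) = 3. Edges among them: none → e = 0.
Clustering(Ivy) = 0/3 = 0.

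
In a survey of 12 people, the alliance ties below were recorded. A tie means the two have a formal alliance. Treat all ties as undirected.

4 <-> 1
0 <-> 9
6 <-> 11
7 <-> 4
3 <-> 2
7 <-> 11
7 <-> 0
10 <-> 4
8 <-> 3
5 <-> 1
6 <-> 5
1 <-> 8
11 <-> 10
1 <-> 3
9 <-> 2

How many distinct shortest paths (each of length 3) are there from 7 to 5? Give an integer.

The shortest distance is 3. The length-3 paths are: 7–11–6–5; 7–4–1–5.
That gives 2 distinct shortest paths.

2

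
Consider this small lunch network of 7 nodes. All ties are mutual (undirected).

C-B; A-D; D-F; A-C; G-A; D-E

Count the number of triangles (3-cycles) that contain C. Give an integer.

C's neighbors are A and B, but none of them are tied to each other, so no triangle contains C.

0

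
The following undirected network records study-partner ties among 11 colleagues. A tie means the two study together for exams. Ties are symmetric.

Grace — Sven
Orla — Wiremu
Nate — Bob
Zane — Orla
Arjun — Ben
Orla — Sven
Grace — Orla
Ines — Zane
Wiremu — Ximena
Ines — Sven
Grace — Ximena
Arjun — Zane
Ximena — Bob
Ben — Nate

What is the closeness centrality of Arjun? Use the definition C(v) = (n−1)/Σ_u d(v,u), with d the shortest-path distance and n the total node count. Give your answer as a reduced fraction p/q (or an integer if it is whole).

Distances from Arjun: Ben:1, Bob:3, Grace:3, Ines:2, Nate:2, Orla:2, Sven:3, Wiremu:3, Ximena:4, Zane:1. Sum = 24.
n = 11, so closeness = 10/24 = 5/12.

5/12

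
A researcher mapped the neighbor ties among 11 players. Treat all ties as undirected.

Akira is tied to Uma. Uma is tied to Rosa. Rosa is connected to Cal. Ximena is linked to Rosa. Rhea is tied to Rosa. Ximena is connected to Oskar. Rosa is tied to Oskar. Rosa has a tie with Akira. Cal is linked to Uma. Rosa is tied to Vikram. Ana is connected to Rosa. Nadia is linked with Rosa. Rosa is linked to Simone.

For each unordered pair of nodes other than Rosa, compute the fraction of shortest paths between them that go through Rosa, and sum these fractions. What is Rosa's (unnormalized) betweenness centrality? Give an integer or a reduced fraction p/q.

83/2

Pairs whose geodesics pass through Rosa — Rhea–Oskar: 1; Rhea–Nadia: 1; Rhea–Ximena: 1; Rhea–Vikram: 1; Rhea–Ana: 1; Rhea–Uma: 1; Rhea–Cal: 1; Rhea–Akira: 1; Rhea–Simone: 1; Oskar–Nadia: 1; Oskar–Vikram: 1; Oskar–Ana: 1; Oskar–Uma: 1; Oskar–Cal: 1 … (+28 more pairs).
All other pairs contribute 0.
Summing the contributions gives betweenness(Rosa) = 83/2.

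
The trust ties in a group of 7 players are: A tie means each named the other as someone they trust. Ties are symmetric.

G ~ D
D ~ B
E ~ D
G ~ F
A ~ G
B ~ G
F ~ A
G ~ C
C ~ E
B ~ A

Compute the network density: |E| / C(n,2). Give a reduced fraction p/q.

10/21

There are 10 edges and 7 nodes, so the maximum possible is C(7,2) = 21.
Density = 10/21.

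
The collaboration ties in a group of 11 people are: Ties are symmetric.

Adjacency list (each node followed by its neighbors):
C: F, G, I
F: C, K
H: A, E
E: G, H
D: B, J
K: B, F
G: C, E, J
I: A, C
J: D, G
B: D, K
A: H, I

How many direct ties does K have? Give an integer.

K is directly tied to B and F. That is 2 neighbors, so the degree of K is 2.

2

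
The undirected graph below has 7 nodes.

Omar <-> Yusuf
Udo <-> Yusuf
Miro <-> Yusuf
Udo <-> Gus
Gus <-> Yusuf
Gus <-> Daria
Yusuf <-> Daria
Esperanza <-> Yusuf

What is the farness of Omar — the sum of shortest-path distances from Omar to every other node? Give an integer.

11

Distances from Omar: Daria:2, Esperanza:2, Gus:2, Miro:2, Udo:2, Yusuf:1.
Sum = 2 + 2 + 2 + 2 + 2 + 1 = 11.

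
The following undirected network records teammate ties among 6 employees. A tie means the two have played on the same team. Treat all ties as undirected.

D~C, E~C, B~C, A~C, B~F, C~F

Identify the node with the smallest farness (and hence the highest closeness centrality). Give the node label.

C

Farness (sum of distances to all others) for each node — A:9, B:8, C:5, D:9, E:9, F:8.
The smallest farness is 5, for C, so C has the highest closeness.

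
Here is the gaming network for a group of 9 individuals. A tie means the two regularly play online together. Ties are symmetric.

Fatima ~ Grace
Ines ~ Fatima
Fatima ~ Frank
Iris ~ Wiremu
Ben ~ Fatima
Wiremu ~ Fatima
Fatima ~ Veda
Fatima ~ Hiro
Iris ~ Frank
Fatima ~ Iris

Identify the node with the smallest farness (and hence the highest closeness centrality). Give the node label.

Fatima

Farness (sum of distances to all others) for each node — Ben:15, Fatima:8, Frank:14, Grace:15, Hiro:15, Ines:15, Iris:13, Veda:15, Wiremu:14.
The smallest farness is 8, for Fatima, so Fatima has the highest closeness.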